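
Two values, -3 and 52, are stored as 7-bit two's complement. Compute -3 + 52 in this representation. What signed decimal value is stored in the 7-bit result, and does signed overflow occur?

49; no overflow

-3 → 1111101
52 → 0110100
  1111101
+ 0110100
= 0110001  (discard carry-out 1)
Result 0110001: MSB = 0 → value 49.
Addends have opposite signs, so signed overflow cannot occur.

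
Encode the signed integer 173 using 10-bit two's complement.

0010101101

173 is non-negative, so write it directly in 10 bits: 0010101101.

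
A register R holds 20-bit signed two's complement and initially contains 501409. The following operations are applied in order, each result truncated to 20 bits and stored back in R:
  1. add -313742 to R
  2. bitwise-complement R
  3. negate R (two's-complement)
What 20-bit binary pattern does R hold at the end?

Start: R = 501409 = 01111010011010100001.
R = 501409 + (-313742) = 187667 = 00101101110100010011
R = NOT 00101101110100010011 = 11010010001011101100 = -187668
R = −(-187668) = 187668 = 00101101110100010100

00101101110100010100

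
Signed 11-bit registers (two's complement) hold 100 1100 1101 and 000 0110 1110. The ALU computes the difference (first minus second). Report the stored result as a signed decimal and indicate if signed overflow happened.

-929; no overflow

100 1100 1101 → 10011001101 = -819 (signed)
000 0110 1110 → 00001101110 = 110 (signed)
Subtract via negate-and-add: invert 00001101110 + 1 = 11110010010 (i.e. -110).
  10011001101
+ 11110010010
= 10001011111  (discard carry-out 1)
Result 10001011111: MSB = 1 → 1119 − 2048 = -929.
Both addends (after negating the subtrahend) are negative and so is the stored result: no signed overflow.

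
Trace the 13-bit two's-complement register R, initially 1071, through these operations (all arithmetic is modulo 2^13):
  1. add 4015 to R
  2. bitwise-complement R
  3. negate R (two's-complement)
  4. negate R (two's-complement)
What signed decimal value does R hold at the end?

3105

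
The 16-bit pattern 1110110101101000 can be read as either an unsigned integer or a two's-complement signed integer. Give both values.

unsigned = 60776, signed = -4760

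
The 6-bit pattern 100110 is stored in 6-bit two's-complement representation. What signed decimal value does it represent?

-26

MSB is 1, so the value is negative.
Unsigned reading: 38. Subtract 2^6 = 64: 38 − 64 = -26.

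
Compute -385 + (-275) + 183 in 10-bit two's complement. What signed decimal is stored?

-477

-385 + (-275) = -660 → wraps to 364 (0101101100)
364 + 183 = 547 → wraps to -477 (1000100011)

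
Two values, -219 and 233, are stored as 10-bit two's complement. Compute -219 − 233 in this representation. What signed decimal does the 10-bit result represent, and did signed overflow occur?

-219 → 1100100101
233 → 0011101001
Subtract via negate-and-add: invert 0011101001 + 1 = 1100010111 (i.e. -233).
  1100100101
+ 1100010111
= 1000111100  (discard carry-out 1)
Result 1000111100: MSB = 1 → 572 − 1024 = -452.
Both addends (after negating the subtrahend) are negative and so is the stored result: no signed overflow.

-452; no overflow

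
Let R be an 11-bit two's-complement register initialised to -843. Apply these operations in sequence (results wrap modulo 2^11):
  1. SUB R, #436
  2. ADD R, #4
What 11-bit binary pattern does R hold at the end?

01100000101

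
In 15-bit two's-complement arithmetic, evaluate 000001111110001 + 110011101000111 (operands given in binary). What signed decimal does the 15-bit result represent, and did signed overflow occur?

000001111110001 = 1009 (signed)
110011101000111 = -6329 (signed)
  000001111110001
+ 110011101000111
= 110101100111000
Result 110101100111000: MSB = 1 → 27448 − 32768 = -5320.
Addends have opposite signs, so signed overflow cannot occur.

-5320; no overflow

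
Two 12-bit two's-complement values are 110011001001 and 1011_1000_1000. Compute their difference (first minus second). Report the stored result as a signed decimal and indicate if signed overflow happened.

321; no overflow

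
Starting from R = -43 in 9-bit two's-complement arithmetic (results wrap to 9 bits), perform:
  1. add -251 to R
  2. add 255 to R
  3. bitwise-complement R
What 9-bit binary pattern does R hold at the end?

Start: R = -43 = 111010101.
R = -43 + (-251) = -294; wraps to 218 = 011011010
R = 218 + 255 = 473; wraps to -39 = 111011001
R = NOT 111011001 = 000100110 = 38

000100110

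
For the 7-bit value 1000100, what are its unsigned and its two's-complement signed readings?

unsigned = 68, signed = -60

Unsigned: 1000100 = 68.
Signed: MSB=1 → 68 − 128 = -60.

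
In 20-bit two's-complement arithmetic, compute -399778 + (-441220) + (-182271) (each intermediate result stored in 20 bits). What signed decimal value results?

25307

-399778 + (-441220) = -840998 → wraps to 207578 (00110010101011011010)
207578 + (-182271) = 25307 (00000110001011011011)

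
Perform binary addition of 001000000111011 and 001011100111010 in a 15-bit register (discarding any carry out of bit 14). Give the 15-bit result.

  001000000111011
+ 001011100111010
= 010011101110101

010011101110101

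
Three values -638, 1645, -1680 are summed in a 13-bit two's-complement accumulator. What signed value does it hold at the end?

-673

-638 + 1645 = 1007 (0001111101111)
1007 + (-1680) = -673 (1110101011111)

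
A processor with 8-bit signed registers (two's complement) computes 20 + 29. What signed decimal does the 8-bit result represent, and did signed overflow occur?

20 → 00010100
29 → 00011101
  00010100
+ 00011101
= 00110001
Result 00110001: MSB = 0 → value 49.
Both addends are non-negative and so is the stored result: no signed overflow.

49; no overflow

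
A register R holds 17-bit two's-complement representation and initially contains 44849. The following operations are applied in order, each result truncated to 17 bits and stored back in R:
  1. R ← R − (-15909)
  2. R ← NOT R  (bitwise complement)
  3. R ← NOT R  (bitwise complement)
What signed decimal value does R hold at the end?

Start: R = 44849 = 01010111100110001.
R = 44849 − (-15909) = 60758 = 01110110101010110
R = NOT 01110110101010110 = 10001001010101001 = -60759
R = NOT 10001001010101001 = 01110110101010110 = 60758

60758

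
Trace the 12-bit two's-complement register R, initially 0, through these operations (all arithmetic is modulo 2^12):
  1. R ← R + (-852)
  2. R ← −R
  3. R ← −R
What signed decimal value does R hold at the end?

Start: R = 0 = 000000000000.
R = 0 + (-852) = -852 = 110010101100
R = −(-852) = 852 = 001101010100
R = −(852) = -852 = 110010101100

-852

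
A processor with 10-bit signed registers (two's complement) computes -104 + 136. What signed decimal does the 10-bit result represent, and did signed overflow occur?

-104 → 1110011000
136 → 0010001000
  1110011000
+ 0010001000
= 0000100000  (discard carry-out 1)
Result 0000100000: MSB = 0 → value 32.
Addends have opposite signs, so signed overflow cannot occur.

32; no overflow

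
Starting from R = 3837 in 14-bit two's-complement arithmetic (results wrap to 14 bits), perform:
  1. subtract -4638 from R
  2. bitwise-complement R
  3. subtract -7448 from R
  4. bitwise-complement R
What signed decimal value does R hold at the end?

Start: R = 3837 = 00111011111101.
R = 3837 − (-4638) = 8475; wraps to -7909 = 10000100011011
R = NOT 10000100011011 = 01111011100100 = 7908
R = 7908 − (-7448) = 15356; wraps to -1028 = 11101111111100
R = NOT 11101111111100 = 00010000000011 = 1027

1027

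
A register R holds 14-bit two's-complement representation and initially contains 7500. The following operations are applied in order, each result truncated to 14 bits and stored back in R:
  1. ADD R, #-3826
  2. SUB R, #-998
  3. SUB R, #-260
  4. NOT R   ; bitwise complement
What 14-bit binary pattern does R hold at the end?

10110010111011

Start: R = 7500 = 01110101001100.
R = 7500 + (-3826) = 3674 = 00111001011010
R = 3674 − (-998) = 4672 = 01001001000000
R = 4672 − (-260) = 4932 = 01001101000100
R = NOT 01001101000100 = 10110010111011 = -4933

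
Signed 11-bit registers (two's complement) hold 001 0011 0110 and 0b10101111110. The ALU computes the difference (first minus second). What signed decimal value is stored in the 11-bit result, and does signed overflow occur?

952; no overflow

001 0011 0110 → 00100110110 = 310 (signed)
0b10101111110 → 10101111110 = -642 (signed)
Subtract via negate-and-add: invert 10101111110 + 1 = 01010000010 (i.e. 642).
  00100110110
+ 01010000010
= 01110111000
Result 01110111000: MSB = 0 → value 952.
Both addends (after negating the subtrahend) are non-negative and so is the stored result: no signed overflow.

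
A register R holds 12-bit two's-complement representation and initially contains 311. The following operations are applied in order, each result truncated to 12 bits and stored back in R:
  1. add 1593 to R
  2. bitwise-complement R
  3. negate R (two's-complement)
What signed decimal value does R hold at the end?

Start: R = 311 = 000100110111.
R = 311 + 1593 = 1904 = 011101110000
R = NOT 011101110000 = 100010001111 = -1905
R = −(-1905) = 1905 = 011101110001

1905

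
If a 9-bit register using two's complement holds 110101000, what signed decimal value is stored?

-88

MSB is 1, so the value is negative.
Unsigned reading: 424. Subtract 2^9 = 512: 424 − 512 = -88.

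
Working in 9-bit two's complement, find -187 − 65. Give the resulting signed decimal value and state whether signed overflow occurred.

-187 → 101000101
65 → 001000001
Subtract via negate-and-add: invert 001000001 + 1 = 110111111 (i.e. -65).
  101000101
+ 110111111
= 100000100  (discard carry-out 1)
Result 100000100: MSB = 1 → 260 − 512 = -252.
Both addends (after negating the subtrahend) are negative and so is the stored result: no signed overflow.

-252; no overflow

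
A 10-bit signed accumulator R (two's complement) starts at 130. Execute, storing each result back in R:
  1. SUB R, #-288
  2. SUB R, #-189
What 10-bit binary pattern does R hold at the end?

Start: R = 130 = 0010000010.
R = 130 − (-288) = 418 = 0110100010
R = 418 − (-189) = 607; wraps to -417 = 1001011111

1001011111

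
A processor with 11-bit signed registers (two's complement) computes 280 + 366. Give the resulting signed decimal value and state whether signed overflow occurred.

280 → 00100011000
366 → 00101101110
  00100011000
+ 00101101110
= 01010000110
Result 01010000110: MSB = 0 → value 646.
Both addends are non-negative and so is the stored result: no signed overflow.

646; no overflow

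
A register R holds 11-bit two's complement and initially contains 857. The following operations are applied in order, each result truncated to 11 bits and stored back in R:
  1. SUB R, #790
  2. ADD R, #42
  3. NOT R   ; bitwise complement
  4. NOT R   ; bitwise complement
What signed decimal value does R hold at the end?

Start: R = 857 = 01101011001.
R = 857 − 790 = 67 = 00001000011
R = 67 + 42 = 109 = 00001101101
R = NOT 00001101101 = 11110010010 = -110
R = NOT 11110010010 = 00001101101 = 109

109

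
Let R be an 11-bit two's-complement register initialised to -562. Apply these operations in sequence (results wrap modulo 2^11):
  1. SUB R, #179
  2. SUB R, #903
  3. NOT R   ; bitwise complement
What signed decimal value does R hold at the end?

-405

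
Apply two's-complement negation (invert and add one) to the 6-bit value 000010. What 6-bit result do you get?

111110

Invert: 111101. Add 1: 111110.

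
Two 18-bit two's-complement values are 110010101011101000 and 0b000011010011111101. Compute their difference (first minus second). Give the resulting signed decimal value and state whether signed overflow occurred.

110010101011101000 = -54552 (signed)
0b000011010011111101 → 000011010011111101 = 13565 (signed)
Subtract via negate-and-add: invert 000011010011111101 + 1 = 111100101100000011 (i.e. -13565).
  110010101011101000
+ 111100101100000011
= 101111010111101011  (discard carry-out 1)
Result 101111010111101011: MSB = 1 → 194027 − 262144 = -68117.
Both addends (after negating the subtrahend) are negative and so is the stored result: no signed overflow.

-68117; no overflow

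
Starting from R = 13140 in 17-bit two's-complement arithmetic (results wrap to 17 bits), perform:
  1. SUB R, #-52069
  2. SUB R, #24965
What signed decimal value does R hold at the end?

40244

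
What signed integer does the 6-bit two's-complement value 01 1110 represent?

MSB is 0, so the value is non-negative: 011110 = 30.

30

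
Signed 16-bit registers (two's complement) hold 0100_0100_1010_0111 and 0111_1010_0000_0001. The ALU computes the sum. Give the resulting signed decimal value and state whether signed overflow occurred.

-16728; overflow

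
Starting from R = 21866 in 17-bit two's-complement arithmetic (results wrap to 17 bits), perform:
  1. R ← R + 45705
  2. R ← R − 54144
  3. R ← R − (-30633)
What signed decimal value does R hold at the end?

44060

Start: R = 21866 = 00101010101101010.
R = 21866 + 45705 = 67571; wraps to -63501 = 10000011111110011
R = -63501 − 54144 = -117645; wraps to 13427 = 00011010001110011
R = 13427 − (-30633) = 44060 = 01010110000011100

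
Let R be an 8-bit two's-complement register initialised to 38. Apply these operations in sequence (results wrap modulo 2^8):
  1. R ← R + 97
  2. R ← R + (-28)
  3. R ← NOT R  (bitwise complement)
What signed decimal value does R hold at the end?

Start: R = 38 = 00100110.
R = 38 + 97 = 135; wraps to -121 = 10000111
R = -121 + (-28) = -149; wraps to 107 = 01101011
R = NOT 01101011 = 10010100 = -108

-108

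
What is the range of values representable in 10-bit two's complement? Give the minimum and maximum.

min = -512, max = 511

Minimum: −2^9 = -512.
Maximum: 2^9 − 1 = 511.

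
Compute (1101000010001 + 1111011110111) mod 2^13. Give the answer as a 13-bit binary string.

  1101000010001
+ 1111011110111
= 1100100001000  (discard carry-out 1)

1100100001000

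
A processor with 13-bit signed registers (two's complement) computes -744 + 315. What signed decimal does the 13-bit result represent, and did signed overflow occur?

-744 → 1110100011000
315 → 0000100111011
  1110100011000
+ 0000100111011
= 1111001010011
Result 1111001010011: MSB = 1 → 7763 − 8192 = -429.
Addends have opposite signs, so signed overflow cannot occur.

-429; no overflow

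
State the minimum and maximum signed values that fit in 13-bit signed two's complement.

Minimum: −2^12 = -4096.
Maximum: 2^12 − 1 = 4095.

min = -4096, max = 4095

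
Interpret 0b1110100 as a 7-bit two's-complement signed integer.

MSB is 1, so the value is negative.
Unsigned reading: 116. Subtract 2^7 = 128: 116 − 128 = -12.

-12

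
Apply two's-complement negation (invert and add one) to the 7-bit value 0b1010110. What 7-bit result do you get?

Invert: 0101001. Add 1: 0101010.
Check: 1010110 = -42, 0101010 = 42.

0101010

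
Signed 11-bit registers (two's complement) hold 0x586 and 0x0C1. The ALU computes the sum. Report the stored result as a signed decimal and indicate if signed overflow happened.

-441; no overflow

0x586 = 10110000110 = -634 (signed)
0x0C1 = 00011000001 = 193 (signed)
  10110000110
+ 00011000001
= 11001000111
Result 11001000111: MSB = 1 → 1607 − 2048 = -441.
Addends have opposite signs, so signed overflow cannot occur.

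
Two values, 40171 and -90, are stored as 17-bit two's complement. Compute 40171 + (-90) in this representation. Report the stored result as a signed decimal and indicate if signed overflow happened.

40081; no overflow

40171 → 01001110011101011
-90 → 11111111110100110
  01001110011101011
+ 11111111110100110
= 01001110010010001  (discard carry-out 1)
Result 01001110010010001: MSB = 0 → value 40081.
Addends have opposite signs, so signed overflow cannot occur.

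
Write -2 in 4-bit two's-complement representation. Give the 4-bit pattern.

1110

|-2| = 2 = 0010 in 4 bits.
Invert the bits: 1101. Add 1: 1110.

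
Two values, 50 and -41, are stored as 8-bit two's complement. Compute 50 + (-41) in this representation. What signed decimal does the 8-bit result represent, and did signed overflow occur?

50 → 00110010
-41 → 11010111
  00110010
+ 11010111
= 00001001  (discard carry-out 1)
Result 00001001: MSB = 0 → value 9.
Addends have opposite signs, so signed overflow cannot occur.

9; no overflow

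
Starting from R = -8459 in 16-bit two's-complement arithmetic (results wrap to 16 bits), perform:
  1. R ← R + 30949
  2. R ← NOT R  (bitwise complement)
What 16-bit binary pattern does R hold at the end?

Start: R = -8459 = 1101111011110101.
R = -8459 + 30949 = 22490 = 0101011111011010
R = NOT 0101011111011010 = 1010100000100101 = -22491

1010100000100101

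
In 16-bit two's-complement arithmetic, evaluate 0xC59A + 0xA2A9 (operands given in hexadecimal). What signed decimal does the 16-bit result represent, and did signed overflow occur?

26691; overflow

0xC59A = 1100010110011010 = -14950 (signed)
0xA2A9 = 1010001010101001 = -23895 (signed)
  1100010110011010
+ 1010001010101001
= 0110100001000011  (discard carry-out 1)
Result 0110100001000011: MSB = 0 → value 26691.
Both addends are negative but the stored result is non-negative: signed overflow. The true value -14950 + (-23895) = -38845 lies outside [-32768, 32767].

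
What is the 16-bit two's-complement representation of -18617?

1011011101000111

|-18617| = 18617 = 0100100010111001 in 16 bits.
Invert the bits: 1011011101000110. Add 1: 1011011101000111.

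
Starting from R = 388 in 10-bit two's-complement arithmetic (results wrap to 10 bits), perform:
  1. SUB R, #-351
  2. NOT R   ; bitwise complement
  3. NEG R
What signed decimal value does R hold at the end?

-284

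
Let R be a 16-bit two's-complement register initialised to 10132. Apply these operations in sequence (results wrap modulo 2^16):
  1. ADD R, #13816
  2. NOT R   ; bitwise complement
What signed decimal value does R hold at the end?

Start: R = 10132 = 0010011110010100.
R = 10132 + 13816 = 23948 = 0101110110001100
R = NOT 0101110110001100 = 1010001001110011 = -23949

-23949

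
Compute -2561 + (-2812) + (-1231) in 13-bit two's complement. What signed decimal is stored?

1588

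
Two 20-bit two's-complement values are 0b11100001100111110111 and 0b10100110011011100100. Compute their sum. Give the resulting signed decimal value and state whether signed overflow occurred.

-491301; no overflow

0b11100001100111110111 → 11100001100111110111 = -124425 (signed)
0b10100110011011100100 → 10100110011011100100 = -366876 (signed)
  11100001100111110111
+ 10100110011011100100
= 10001000000011011011  (discard carry-out 1)
Result 10001000000011011011: MSB = 1 → 557275 − 1048576 = -491301.
Both addends are negative and so is the stored result: no signed overflow.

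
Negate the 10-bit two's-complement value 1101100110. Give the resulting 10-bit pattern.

0010011010

Invert: 0010011001. Add 1: 0010011010.
Check: 1101100110 = -154, 0010011010 = 154.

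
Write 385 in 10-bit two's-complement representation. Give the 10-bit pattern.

0110000001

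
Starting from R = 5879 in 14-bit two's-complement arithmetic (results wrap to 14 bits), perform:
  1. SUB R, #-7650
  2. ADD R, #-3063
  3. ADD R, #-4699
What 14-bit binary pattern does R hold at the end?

Start: R = 5879 = 01011011110111.
R = 5879 − (-7650) = 13529; wraps to -2855 = 11010011011001
R = -2855 + (-3063) = -5918 = 10100011100010
R = -5918 + (-4699) = -10617; wraps to 5767 = 01011010000111

01011010000111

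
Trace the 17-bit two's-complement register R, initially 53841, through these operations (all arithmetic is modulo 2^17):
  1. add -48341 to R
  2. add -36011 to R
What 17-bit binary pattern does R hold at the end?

11000100011010001

Start: R = 53841 = 01101001001010001.
R = 53841 + (-48341) = 5500 = 00001010101111100
R = 5500 + (-36011) = -30511 = 11000100011010001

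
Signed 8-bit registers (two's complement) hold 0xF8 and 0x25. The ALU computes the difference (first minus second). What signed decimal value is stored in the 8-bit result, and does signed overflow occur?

-45; no overflow

0xF8 = 11111000 = -8 (signed)
0x25 = 00100101 = 37 (signed)
Subtract via negate-and-add: invert 00100101 + 1 = 11011011 (i.e. -37).
  11111000
+ 11011011
= 11010011  (discard carry-out 1)
Result 11010011: MSB = 1 → 211 − 256 = -45.
Both addends (after negating the subtrahend) are negative and so is the stored result: no signed overflow.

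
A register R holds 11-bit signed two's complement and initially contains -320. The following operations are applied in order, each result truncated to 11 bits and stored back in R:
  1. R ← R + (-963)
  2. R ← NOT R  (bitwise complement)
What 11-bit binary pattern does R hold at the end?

10100000010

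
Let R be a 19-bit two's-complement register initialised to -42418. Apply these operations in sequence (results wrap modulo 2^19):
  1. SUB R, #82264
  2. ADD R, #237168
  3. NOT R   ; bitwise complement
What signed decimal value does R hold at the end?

Start: R = -42418 = 1110101101001001110.
R = -42418 − 82264 = -124682 = 1100001100011110110
R = -124682 + 237168 = 112486 = 0011011011101100110
R = NOT 0011011011101100110 = 1100100100010011001 = -112487

-112487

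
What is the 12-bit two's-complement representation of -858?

|-858| = 858 = 001101011010 in 12 bits.
Invert the bits: 110010100101. Add 1: 110010100110.

110010100110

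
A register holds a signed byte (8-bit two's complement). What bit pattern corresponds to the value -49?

11001111

|-49| = 49 = 00110001 in 8 bits.
Invert the bits: 11001110. Add 1: 11001111.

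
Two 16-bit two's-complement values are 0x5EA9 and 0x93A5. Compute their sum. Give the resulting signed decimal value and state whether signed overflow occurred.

0x5EA9 = 0101111010101001 = 24233 (signed)
0x93A5 = 1001001110100101 = -27739 (signed)
  0101111010101001
+ 1001001110100101
= 1111001001001110
Result 1111001001001110: MSB = 1 → 62030 − 65536 = -3506.
Addends have opposite signs, so signed overflow cannot occur.

-3506; no overflow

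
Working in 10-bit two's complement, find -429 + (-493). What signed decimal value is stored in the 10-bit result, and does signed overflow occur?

-429 → 1001010011
-493 → 1000010011
  1001010011
+ 1000010011
= 0001100110  (discard carry-out 1)
Result 0001100110: MSB = 0 → value 102.
Both addends are negative but the stored result is non-negative: signed overflow. The true value -429 + (-493) = -922 lies outside [-512, 511].

102; overflow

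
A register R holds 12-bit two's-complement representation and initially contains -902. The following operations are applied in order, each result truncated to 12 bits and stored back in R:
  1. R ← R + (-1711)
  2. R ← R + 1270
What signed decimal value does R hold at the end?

-1343

Start: R = -902 = 110001111010.
R = -902 + (-1711) = -2613; wraps to 1483 = 010111001011
R = 1483 + 1270 = 2753; wraps to -1343 = 101011000001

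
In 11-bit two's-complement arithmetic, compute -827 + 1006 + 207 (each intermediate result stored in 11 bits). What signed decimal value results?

386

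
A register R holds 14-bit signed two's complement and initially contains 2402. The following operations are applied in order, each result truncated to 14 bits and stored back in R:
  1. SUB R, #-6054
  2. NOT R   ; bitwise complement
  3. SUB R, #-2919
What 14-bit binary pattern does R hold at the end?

10101001011110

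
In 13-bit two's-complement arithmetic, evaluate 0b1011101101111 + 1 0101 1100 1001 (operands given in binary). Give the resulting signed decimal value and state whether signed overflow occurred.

3384; overflow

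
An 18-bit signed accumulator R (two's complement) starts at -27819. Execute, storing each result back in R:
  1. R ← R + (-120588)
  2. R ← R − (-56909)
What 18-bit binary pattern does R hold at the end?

101001101010010110

Start: R = -27819 = 111001001101010101.
R = -27819 + (-120588) = -148407; wraps to 113737 = 011011110001001001
R = 113737 − (-56909) = 170646; wraps to -91498 = 101001101010010110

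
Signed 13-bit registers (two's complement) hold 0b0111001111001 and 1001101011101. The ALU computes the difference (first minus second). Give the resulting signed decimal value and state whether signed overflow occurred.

-1252; overflow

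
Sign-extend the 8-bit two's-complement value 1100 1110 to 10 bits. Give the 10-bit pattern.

1111001110

MSB of 11001110 is 1; replicate it into the new high bits.
11|11001110 → 1111001110 (still -50).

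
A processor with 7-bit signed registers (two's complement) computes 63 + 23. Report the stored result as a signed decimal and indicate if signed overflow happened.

63 → 0111111
23 → 0010111
  0111111
+ 0010111
= 1010110
Result 1010110: MSB = 1 → 86 − 128 = -42.
Both addends are non-negative but the stored result is negative: signed overflow. The true value 63 + 23 = 86 lies outside [-64, 63].

-42; overflow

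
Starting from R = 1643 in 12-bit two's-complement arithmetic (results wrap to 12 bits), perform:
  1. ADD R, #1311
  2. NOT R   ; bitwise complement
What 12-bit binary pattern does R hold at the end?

Start: R = 1643 = 011001101011.
R = 1643 + 1311 = 2954; wraps to -1142 = 101110001010
R = NOT 101110001010 = 010001110101 = 1141

010001110101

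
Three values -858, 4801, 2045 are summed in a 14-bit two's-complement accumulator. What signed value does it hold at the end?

-858 + 4801 = 3943 (00111101100111)
3943 + 2045 = 5988 (01011101100100)

5988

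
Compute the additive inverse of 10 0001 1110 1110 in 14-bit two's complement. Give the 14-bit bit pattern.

Invert: 01111000010001. Add 1: 01111000010010.
Check: 10000111101110 = -7698, 01111000010010 = 7698.

01111000010010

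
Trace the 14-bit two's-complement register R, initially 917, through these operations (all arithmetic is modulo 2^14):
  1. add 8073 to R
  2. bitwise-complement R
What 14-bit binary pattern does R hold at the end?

Start: R = 917 = 00001110010101.
R = 917 + 8073 = 8990; wraps to -7394 = 10001100011110
R = NOT 10001100011110 = 01110011100001 = 7393

01110011100001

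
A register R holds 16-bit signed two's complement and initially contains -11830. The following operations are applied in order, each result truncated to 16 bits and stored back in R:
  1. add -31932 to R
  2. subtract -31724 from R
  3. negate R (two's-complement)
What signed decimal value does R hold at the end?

Start: R = -11830 = 1101000111001010.
R = -11830 + (-31932) = -43762; wraps to 21774 = 0101010100001110
R = 21774 − (-31724) = 53498; wraps to -12038 = 1101000011111010
R = −(-12038) = 12038 = 0010111100000110

12038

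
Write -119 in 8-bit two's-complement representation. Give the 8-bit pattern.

10001001

|-119| = 119 = 01110111 in 8 bits.
Invert the bits: 10001000. Add 1: 10001001.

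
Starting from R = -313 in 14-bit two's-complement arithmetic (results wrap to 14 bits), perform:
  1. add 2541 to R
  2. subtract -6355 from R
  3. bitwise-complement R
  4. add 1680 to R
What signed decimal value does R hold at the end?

-6904

Start: R = -313 = 11111011000111.
R = -313 + 2541 = 2228 = 00100010110100
R = 2228 − (-6355) = 8583; wraps to -7801 = 10000110000111
R = NOT 10000110000111 = 01111001111000 = 7800
R = 7800 + 1680 = 9480; wraps to -6904 = 10010100001000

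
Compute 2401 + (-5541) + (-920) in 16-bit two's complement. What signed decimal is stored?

2401 + (-5541) = -3140 (1111001110111100)
-3140 + (-920) = -4060 (1111000000100100)

-4060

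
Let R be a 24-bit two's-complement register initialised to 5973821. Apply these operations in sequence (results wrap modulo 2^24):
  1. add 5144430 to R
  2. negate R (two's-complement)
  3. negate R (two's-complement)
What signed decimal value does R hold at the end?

Start: R = 5973821 = 010110110010011100111101.
R = 5973821 + 5144430 = 11118251; wraps to -5658965 = 101010011010011010101011
R = −(-5658965) = 5658965 = 010101100101100101010101
R = −(5658965) = -5658965 = 101010011010011010101011

-5658965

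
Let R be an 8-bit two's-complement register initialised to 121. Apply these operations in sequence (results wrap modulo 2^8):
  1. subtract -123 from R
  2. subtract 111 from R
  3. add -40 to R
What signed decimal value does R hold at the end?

Start: R = 121 = 01111001.
R = 121 − (-123) = 244; wraps to -12 = 11110100
R = -12 − 111 = -123 = 10000101
R = -123 + (-40) = -163; wraps to 93 = 01011101

93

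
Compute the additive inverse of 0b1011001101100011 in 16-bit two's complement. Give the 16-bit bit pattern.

Invert: 0100110010011100. Add 1: 0100110010011101.
Check: 1011001101100011 = -19613, 0100110010011101 = 19613.

0100110010011101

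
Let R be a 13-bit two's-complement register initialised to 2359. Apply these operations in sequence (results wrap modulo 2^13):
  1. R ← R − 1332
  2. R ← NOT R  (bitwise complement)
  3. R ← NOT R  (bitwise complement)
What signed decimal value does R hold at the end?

1027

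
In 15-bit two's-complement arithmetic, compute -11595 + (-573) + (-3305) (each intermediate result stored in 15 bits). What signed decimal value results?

-15473

-11595 + (-573) = -12168 (101000001111000)
-12168 + (-3305) = -15473 (100001110001111)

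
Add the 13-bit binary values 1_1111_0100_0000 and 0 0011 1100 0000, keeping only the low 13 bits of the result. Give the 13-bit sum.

0001100000000

  1111101000000
+ 0001111000000
= 0001100000000  (discard carry-out 1)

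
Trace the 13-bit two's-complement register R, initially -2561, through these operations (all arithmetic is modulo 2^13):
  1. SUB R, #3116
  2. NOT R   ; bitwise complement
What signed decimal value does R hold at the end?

Start: R = -2561 = 1010111111111.
R = -2561 − 3116 = -5677; wraps to 2515 = 0100111010011
R = NOT 0100111010011 = 1011000101100 = -2516

-2516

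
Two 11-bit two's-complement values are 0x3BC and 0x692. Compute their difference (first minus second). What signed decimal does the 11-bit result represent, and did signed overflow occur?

-726; overflow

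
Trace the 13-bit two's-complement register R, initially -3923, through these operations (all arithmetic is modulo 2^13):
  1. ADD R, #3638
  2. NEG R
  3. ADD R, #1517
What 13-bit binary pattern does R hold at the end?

0011100001010

Start: R = -3923 = 1000010101101.
R = -3923 + 3638 = -285 = 1111011100011
R = −(-285) = 285 = 0000100011101
R = 285 + 1517 = 1802 = 0011100001010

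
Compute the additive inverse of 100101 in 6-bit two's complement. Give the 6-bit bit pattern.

Invert: 011010. Add 1: 011011.
Check: 100101 = -27, 011011 = 27.

011011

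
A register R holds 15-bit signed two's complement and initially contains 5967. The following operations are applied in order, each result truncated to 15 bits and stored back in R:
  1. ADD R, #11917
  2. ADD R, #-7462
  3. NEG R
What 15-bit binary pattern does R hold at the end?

101011101001010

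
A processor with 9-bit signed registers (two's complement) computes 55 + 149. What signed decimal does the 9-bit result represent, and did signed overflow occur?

204; no overflow

55 → 000110111
149 → 010010101
  000110111
+ 010010101
= 011001100
Result 011001100: MSB = 0 → value 204.
Both addends are non-negative and so is the stored result: no signed overflow.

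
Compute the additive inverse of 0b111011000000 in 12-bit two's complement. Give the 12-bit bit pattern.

000101000000

Invert: 000100111111. Add 1: 000101000000.
Check: 111011000000 = -320, 000101000000 = 320.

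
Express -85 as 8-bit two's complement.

|-85| = 85 = 01010101 in 8 bits.
Invert the bits: 10101010. Add 1: 10101011.
Check: 10101011 reads as 171 − 256 = -85.

10101011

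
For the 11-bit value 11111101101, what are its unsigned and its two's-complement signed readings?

unsigned = 2029, signed = -19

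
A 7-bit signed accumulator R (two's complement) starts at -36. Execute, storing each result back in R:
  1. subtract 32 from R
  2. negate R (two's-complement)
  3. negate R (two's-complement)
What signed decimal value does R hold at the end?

60

Start: R = -36 = 1011100.
R = -36 − 32 = -68; wraps to 60 = 0111100
R = −(60) = -60 = 1000100
R = −(-60) = 60 = 0111100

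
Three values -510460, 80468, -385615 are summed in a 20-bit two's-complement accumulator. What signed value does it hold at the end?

232969

-510460 + 80468 = -429992 (10010111000001011000)
-429992 + (-385615) = -815607 → wraps to 232969 (00111000111000001001)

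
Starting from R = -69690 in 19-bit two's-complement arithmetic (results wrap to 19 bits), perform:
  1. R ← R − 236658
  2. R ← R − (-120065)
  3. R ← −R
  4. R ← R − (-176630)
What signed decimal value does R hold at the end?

Start: R = -69690 = 1101110111111000110.
R = -69690 − 236658 = -306348; wraps to 217940 = 0110101001101010100
R = 217940 − (-120065) = 338005; wraps to -186283 = 1010010100001010101
R = −(-186283) = 186283 = 0101101011110101011
R = 186283 − (-176630) = 362913; wraps to -161375 = 1011000100110100001

-161375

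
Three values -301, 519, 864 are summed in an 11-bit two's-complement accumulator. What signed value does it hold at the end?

-966

-301 + 519 = 218 (00011011010)
218 + 864 = 1082 → wraps to -966 (10000111010)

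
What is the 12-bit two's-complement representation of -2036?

|-2036| = 2036 = 011111110100 in 12 bits.
Invert the bits: 100000001011. Add 1: 100000001100.

100000001100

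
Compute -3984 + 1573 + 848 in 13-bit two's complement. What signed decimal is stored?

-1563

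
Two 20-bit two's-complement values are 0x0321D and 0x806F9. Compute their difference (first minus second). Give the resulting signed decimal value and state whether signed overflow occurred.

0x0321D = 00000011001000011101 = 12829 (signed)
0x806F9 = 10000000011011111001 = -522503 (signed)
Subtract via negate-and-add: invert 10000000011011111001 + 1 = 01111111100100000111 (i.e. 522503).
  00000011001000011101
+ 01111111100100000111
= 10000010101100100100
Result 10000010101100100100: MSB = 1 → 535332 − 1048576 = -513244.
Both addends (after negating the subtrahend) are non-negative but the stored result is negative: signed overflow. The true value 12829 − (-522503) = 535332 lies outside [-524288, 524287].

-513244; overflow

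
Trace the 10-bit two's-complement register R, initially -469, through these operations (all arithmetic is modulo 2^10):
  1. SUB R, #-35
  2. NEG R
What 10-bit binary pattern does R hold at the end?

0110110010

Start: R = -469 = 1000101011.
R = -469 − (-35) = -434 = 1001001110
R = −(-434) = 434 = 0110110010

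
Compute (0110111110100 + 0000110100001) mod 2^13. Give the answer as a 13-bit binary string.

  0110111110100
+ 0000110100001
= 0111110010101

0111110010101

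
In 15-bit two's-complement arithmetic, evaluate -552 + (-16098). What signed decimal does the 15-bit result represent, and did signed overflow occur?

16118; overflow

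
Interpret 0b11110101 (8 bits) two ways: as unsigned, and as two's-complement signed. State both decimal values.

unsigned = 245, signed = -11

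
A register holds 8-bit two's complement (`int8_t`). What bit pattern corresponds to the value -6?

11111010

|-6| = 6 = 00000110 in 8 bits.
Invert the bits: 11111001. Add 1: 11111010.
Check: 11111010 reads as 250 − 256 = -6.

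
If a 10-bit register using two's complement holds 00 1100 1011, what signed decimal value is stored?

203

MSB is 0, so the value is non-negative: 0011001011 = 203.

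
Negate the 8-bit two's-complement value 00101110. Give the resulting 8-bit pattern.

11010010

Invert: 11010001. Add 1: 11010010.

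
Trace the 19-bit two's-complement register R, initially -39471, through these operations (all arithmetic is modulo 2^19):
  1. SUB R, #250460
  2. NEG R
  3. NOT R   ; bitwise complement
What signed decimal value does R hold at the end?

234356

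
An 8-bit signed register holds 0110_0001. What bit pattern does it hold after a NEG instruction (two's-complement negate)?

10011111

Invert: 10011110. Add 1: 10011111.
Check: 01100001 = 97, 10011111 = -97.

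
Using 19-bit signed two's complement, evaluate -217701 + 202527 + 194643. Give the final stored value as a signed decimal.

-217701 + 202527 = -15174 (1111100010010111010)
-15174 + 194643 = 179469 (0101011110100001101)

179469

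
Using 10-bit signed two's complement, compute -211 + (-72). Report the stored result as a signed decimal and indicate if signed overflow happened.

-211 → 1100101101
-72 → 1110111000
  1100101101
+ 1110111000
= 1011100101  (discard carry-out 1)
Result 1011100101: MSB = 1 → 741 − 1024 = -283.
Both addends are negative and so is the stored result: no signed overflow.

-283; no overflow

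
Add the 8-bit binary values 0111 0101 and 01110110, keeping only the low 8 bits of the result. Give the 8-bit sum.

  01110101
+ 01110110
= 11101011

11101011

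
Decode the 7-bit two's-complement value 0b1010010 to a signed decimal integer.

-46

MSB is 1, so the value is negative.
Unsigned reading: 82. Subtract 2^7 = 128: 82 − 128 = -46.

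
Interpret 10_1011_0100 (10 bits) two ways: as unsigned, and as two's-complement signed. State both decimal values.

Unsigned: 1010110100 = 692.
Signed: MSB=1 → 692 − 1024 = -332.

unsigned = 692, signed = -332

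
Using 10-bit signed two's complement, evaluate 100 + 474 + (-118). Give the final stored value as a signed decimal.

456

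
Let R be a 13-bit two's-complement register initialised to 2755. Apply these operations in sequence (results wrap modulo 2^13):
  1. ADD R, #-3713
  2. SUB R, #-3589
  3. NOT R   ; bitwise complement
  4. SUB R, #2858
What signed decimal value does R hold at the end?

Start: R = 2755 = 0101011000011.
R = 2755 + (-3713) = -958 = 1110001000010
R = -958 − (-3589) = 2631 = 0101001000111
R = NOT 0101001000111 = 1010110111000 = -2632
R = -2632 − 2858 = -5490; wraps to 2702 = 0101010001110

2702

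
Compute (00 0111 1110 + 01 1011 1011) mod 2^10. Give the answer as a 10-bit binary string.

1000111001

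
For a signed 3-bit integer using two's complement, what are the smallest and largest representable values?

Minimum: −2^2 = -4.
Maximum: 2^2 − 1 = 3.

min = -4, max = 3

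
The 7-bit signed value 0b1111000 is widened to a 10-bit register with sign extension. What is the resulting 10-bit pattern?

1111111000

MSB of 1111000 is 1; replicate it into the new high bits.
111|1111000 → 1111111000 (still -8).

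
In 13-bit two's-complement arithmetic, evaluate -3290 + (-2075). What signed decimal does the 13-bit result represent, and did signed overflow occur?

2827; overflow

-3290 → 1001100100110
-2075 → 1011111100101
  1001100100110
+ 1011111100101
= 0101100001011  (discard carry-out 1)
Result 0101100001011: MSB = 0 → value 2827.
Both addends are negative but the stored result is non-negative: signed overflow. The true value -3290 + (-2075) = -5365 lies outside [-4096, 4095].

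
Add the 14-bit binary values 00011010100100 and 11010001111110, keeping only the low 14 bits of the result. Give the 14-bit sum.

  00011010100100
+ 11010001111110
= 11101100100010

11101100100010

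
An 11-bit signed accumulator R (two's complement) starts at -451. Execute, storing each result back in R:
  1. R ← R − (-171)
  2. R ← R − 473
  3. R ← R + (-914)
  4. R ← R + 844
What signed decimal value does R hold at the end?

Start: R = -451 = 11000111101.
R = -451 − (-171) = -280 = 11011101000
R = -280 − 473 = -753 = 10100001111
R = -753 + (-914) = -1667; wraps to 381 = 00101111101
R = 381 + 844 = 1225; wraps to -823 = 10011001001

-823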